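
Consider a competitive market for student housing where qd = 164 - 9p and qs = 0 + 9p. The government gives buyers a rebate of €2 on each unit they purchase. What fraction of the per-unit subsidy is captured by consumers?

Consumer share = 0.5

Pre-subsidy: 164 - 9p = 0 + 9p gives p* = 82/9, q* = 82.
With the rebate, buyers effectively pay pb = ps − 2, where ps is the price sellers receive.
Demand in terms of ps becomes qd = 164 − 9(ps − 2) = 182 - 9ps. Setting this equal to supply: 182 - 9ps = 0 + 9ps, so ps = 91/9.
Buyers pay pb = 91/9 − 2 = 73/9; q' = 0 + 9·(91/9) = 91.
Buyers' price falls by p* − pb = 82/9 − 73/9 = 1; sellers' price rises by ps − p* = 91/9 − 82/9 = 1.
So consumers capture 1/2 = 0.5 of each unit of subsidy.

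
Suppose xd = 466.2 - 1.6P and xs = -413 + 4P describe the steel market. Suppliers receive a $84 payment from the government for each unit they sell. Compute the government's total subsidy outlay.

Government cost = $26124

Pre-subsidy: 466.2 - 1.6P = -413 + 4P gives P* = 157, x* = 215.
With the subsidy, sellers receive Ps = Pb + 84 for each unit, where Pb is the price buyers pay.
Supply in terms of Pb becomes xs = -413 + 4(Pb + 84) = -77 + 4Pb. Setting this equal to demand: 466.2 - 1.6Pb = -77 + 4Pb, so Pb = 97.
Sellers receive Ps = 97 + 84 = 181; x' = 466.2 − 1.6·97 = 311.
Government outlay = subsidy × quantity = 84 × 311 = 26124.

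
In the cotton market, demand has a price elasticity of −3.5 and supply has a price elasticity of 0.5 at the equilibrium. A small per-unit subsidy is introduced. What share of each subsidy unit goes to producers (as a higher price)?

For a small subsidy around the equilibrium, the benefit split depends on the relative slopes, which at a point are proportional to the elasticities.
Buyer share = εs/(εs + |εd|) = 0.5/(0.5 + 3.5) = 0.125; seller share = |εd|/(εs + |εd|) = 0.875.
So producers capture 0.875 of the subsidy.

Producer share = 0.875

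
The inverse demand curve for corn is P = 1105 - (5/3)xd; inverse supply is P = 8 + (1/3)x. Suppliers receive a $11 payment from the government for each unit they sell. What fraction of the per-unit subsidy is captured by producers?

Producer share = 1/6

Pre-subsidy: 1105 - (5/3)x = 8 + (1/3)x gives x* = 548.5 and P* = 1145/6.
With the subsidy, sellers receive Ps = Pb + 11 for each unit, where Pb is the price buyers pay.
On the curves, Pb = 1105 - (5/3)x and Ps = 8 + (1/3)x; the wedge Ps − Pb = 11 gives 8 + (1/3)x − (1105 - (5/3)x) = 11, so x' = 554.
Then Pb = 1105 − (5/3)·554 = 545/3 and Ps = 8 + (1/3)·554 = 578/3.
Buyers' price falls by P* − Pb = 1145/6 − 545/3 = 55/6; sellers' price rises by Ps − P* = 578/3 − 1145/6 = 11/6.
So producers capture (11/6)/11 = 1/6 of each unit of subsidy.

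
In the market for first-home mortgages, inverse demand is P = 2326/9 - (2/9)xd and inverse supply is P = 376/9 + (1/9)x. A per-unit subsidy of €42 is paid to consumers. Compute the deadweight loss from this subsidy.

Deadweight loss = €2646

Pre-subsidy: 2326/9 - (2/9)x = 376/9 + (1/9)x gives x* = 650 and P* = 114.
With the rebate, buyers effectively pay Pb = Ps − 42, where Ps is the price sellers receive.
On the curves, Pb = 2326/9 - (2/9)x and Ps = 376/9 + (1/9)x; the wedge Ps − Pb = 42 gives 376/9 + (1/9)x − (2326/9 - (2/9)x) = 42, so x' = 776.
Then Pb = 2326/9 − (2/9)·776 = 86 and Ps = 376/9 + (1/9)·776 = 128.
The subsidy expands output by 776 − 650 = 126 past the efficient level; on those units the gap between marginal cost and willingness to pay runs from 0 up to 42.
DWL = ½ × 42 × 126 = 2646.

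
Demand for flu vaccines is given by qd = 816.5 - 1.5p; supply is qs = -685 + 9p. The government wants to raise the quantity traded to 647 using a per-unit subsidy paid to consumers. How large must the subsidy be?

At q = 647, invert demand for the buyer price: pb = (816.5 − 647)/1.5 = 113; invert supply for the seller price: ps = (647 − (-685))/9 = 148.
The subsidy must fill the gap: s = ps − pb = 148 − 113 = 35.

Required subsidy s = 35 per unit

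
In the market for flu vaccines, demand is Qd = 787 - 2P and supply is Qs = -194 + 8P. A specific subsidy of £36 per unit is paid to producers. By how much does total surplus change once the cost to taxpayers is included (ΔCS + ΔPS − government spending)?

Pre-subsidy: 787 - 2P = -194 + 8P gives P* = 98.1, Q* = 590.8.
With the subsidy, sellers receive Ps = Pb + 36 for each unit, where Pb is the price buyers pay.
Supply in terms of Pb becomes Qs = -194 + 8(Pb + 36) = 94 + 8Pb. Setting this equal to demand: 787 - 2Pb = 94 + 8Pb, so Pb = 69.3.
Sellers receive Ps = 69.3 + 36 = 105.3; Q' = 787 − 2·69.3 = 648.4.
ΔCS = ½(590.8 + 648.4)(98.1 − 69.3) = 17844.48; ΔPS = ½(590.8 + 648.4)(105.3 − 98.1) = 4461.12.
Government spending = 36 × 648.4 = 23342.4.
Net change = 17844.48 + 4461.12 − 23342.4 = -1036.8. The loss equals the DWL triangle ½·36·57.6.

Net change in total surplus = -£1036.8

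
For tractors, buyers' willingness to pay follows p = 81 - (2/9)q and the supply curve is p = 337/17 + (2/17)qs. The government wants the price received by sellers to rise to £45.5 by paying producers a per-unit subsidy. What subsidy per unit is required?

At a seller price of 45.5, quantity supplied is -168.5 + 8.5·45.5 = 218.25.
Buyers absorb 218.25 only when they pay pb = 81 − (2/9)·218.25 = 32.5.
s = ps − pb = 45.5 − 32.5 = 13.

Required subsidy s = £13 per unit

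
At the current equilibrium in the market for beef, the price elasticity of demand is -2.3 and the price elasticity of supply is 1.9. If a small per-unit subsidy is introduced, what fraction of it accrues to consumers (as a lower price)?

Consumer share = 19/42

For a small subsidy around the equilibrium, the benefit split depends on the relative slopes, which at a point are proportional to the elasticities.
Buyer share = εs/(εs + |εd|) = 1.9/(1.9 + 2.3) = 19/42; seller share = |εd|/(εs + |εd|) = 23/42.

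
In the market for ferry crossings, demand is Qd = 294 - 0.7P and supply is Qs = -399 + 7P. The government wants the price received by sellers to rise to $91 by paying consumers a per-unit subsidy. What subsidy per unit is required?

Required subsidy s = $11 per unit

At a seller price of 91, quantity supplied is -399 + 7·91 = 238.
Buyers absorb 238 only when they pay Pb with 294 − 0.7·Pb = 238, i.e. Pb = 80.
s = Ps − Pb = 91 − 80 = 11.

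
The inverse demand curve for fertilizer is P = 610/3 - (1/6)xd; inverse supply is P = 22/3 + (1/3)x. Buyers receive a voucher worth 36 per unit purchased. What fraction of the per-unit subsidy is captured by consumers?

Consumer share = 1/3

Pre-subsidy: 610/3 - (1/6)x = 22/3 + (1/3)x gives x* = 392 and P* = 138.
With the rebate, buyers effectively pay Pb = Ps − 36, where Ps is the price sellers receive.
On the curves, Pb = 610/3 - (1/6)x and Ps = 22/3 + (1/3)x; the wedge Ps − Pb = 36 gives 22/3 + (1/3)x − (610/3 - (1/6)x) = 36, so x' = 464.
Then Pb = 610/3 − (1/6)·464 = 126 and Ps = 22/3 + (1/3)·464 = 162.
Buyers' price falls by P* − Pb = 138 − 126 = 12; sellers' price rises by Ps − P* = 162 − 138 = 24.
So consumers capture 12/36 = 1/3 of each unit of subsidy.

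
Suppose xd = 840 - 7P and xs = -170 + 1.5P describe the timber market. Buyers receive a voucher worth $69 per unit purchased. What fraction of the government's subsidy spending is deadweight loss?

DWL / government spending = 207/454

Pre-subsidy: 840 - 7P = -170 + 1.5P gives P* = 2020/17, x* = 140/17.
With the rebate, buyers effectively pay Pb = Ps − 69, where Ps is the price sellers receive.
Demand in terms of Ps becomes xd = 840 − 7(Ps − 69) = 1323 - 7Ps. Setting this equal to supply: 1323 - 7Ps = -170 + 1.5Ps, so Ps = 2986/17.
Buyers pay Pb = 2986/17 − 69 = 1813/17; x' = -170 + 1.5·(2986/17) = 1589/17.
ΔCS = ½(140/17 + 1589/17)(2020/17 − 1813/17) = 357903/578; ΔPS = ½(140/17 + 1589/17)(2986/17 − 2020/17) = 835107/289.
Government spending = 69 × 1589/17 = 109641/17.
DWL = ½ × 69 × (1589/17 − 140/17) = 99981/34; fraction = (99981/34) / (109641/17) = 207/454.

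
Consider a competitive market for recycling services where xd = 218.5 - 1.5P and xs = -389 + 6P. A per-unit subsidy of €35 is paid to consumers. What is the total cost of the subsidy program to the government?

Government cost = €4865

Pre-subsidy: 218.5 - 1.5P = -389 + 6P gives P* = 81, x* = 97.
With the rebate, buyers effectively pay Pb = Ps − 35, where Ps is the price sellers receive.
Demand in terms of Ps becomes xd = 218.5 − 1.5(Ps − 35) = 271 - 1.5Ps. Setting this equal to supply: 271 - 1.5Ps = -389 + 6Ps, so Ps = 88.
Buyers pay Pb = 88 − 35 = 53; x' = -389 + 6·88 = 139.
Government outlay = subsidy × quantity = 35 × 139 = 4865.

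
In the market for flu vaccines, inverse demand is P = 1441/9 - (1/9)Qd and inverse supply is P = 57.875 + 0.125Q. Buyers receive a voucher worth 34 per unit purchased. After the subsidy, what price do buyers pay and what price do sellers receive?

Buyers pay 96; sellers receive 130

Pre-subsidy: 1441/9 - (1/9)Q = 57.875 + 0.125Q gives Q* = 433 and P* = 112.
With the rebate, buyers effectively pay Pb = Ps − 34, where Ps is the price sellers receive.
On the curves, Pb = 1441/9 - (1/9)Q and Ps = 57.875 + 0.125Q; the wedge Ps − Pb = 34 gives 57.875 + 0.125Q − (1441/9 - (1/9)Q) = 34, so Q' = 577.
Then Pb = 1441/9 − (1/9)·577 = 96 and Ps = 57.875 + 0.125·577 = 130.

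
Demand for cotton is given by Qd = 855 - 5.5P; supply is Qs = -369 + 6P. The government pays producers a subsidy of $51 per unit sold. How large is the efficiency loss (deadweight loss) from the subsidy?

Pre-subsidy: 855 - 5.5P = -369 + 6P gives P* = 2448/23, Q* = 6201/23.
With the subsidy, sellers receive Ps = Pb + 51 for each unit, where Pb is the price buyers pay.
Supply in terms of Pb becomes Qs = -369 + 6(Pb + 51) = -63 + 6Pb. Setting this equal to demand: 855 - 5.5Pb = -63 + 6Pb, so Pb = 1836/23.
Sellers receive Ps = 1836/23 + 51 = 3009/23; Q' = 855 − 5.5·(1836/23) = 9567/23.
The subsidy expands output by 9567/23 − 6201/23 = 3366/23 past the efficient level; on those units the gap between marginal cost and willingness to pay runs from 0 up to 51.
DWL = ½ × 51 × 3366/23 = 85833/23.

Deadweight loss = 85833/23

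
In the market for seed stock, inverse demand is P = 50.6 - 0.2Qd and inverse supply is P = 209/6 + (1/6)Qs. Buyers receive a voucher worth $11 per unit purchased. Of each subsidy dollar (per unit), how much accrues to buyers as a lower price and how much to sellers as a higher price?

Pre-subsidy: 50.6 - 0.2Q = 209/6 + (1/6)Q gives Q* = 43 and P* = 42.
With the rebate, buyers effectively pay Pb = Ps − 11, where Ps is the price sellers receive.
On the curves, Pb = 50.6 - 0.2Q and Ps = 209/6 + (1/6)Q; the wedge Ps − Pb = 11 gives 209/6 + (1/6)Q − (50.6 - 0.2Q) = 11, so Q' = 73.
Then Pb = 50.6 − 0.2·73 = 36 and Ps = 209/6 + (1/6)·73 = 47.
Buyers' price falls by P* − Pb = 42 − 36 = 6; sellers' price rises by Ps − P* = 47 − 42 = 5.

Buyers gain $6 per unit; sellers gain $5 per unit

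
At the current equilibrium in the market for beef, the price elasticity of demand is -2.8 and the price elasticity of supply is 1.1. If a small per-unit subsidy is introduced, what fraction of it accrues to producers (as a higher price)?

For a small subsidy around the equilibrium, the benefit split depends on the relative slopes, which at a point are proportional to the elasticities.
Buyer share = εs/(εs + |εd|) = 1.1/(1.1 + 2.8) = 11/39; seller share = |εd|/(εs + |εd|) = 28/39.
So producers capture 28/39 of the subsidy.

Producer share = 28/39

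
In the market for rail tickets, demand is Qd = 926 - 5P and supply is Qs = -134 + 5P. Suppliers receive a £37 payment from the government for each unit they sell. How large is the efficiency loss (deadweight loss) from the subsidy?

Deadweight loss = £1711.25

Pre-subsidy: 926 - 5P = -134 + 5P gives P* = 106, Q* = 396.
With the subsidy, sellers receive Ps = Pb + 37 for each unit, where Pb is the price buyers pay.
Supply in terms of Pb becomes Qs = -134 + 5(Pb + 37) = 51 + 5Pb. Setting this equal to demand: 926 - 5Pb = 51 + 5Pb, so Pb = 87.5.
Sellers receive Ps = 87.5 + 37 = 124.5; Q' = 926 − 5·87.5 = 488.5.
The subsidy expands output by 488.5 − 396 = 92.5 past the efficient level; on those units the gap between marginal cost and willingness to pay runs from 0 up to 37.
DWL = ½ × 37 × 92.5 = 1711.25.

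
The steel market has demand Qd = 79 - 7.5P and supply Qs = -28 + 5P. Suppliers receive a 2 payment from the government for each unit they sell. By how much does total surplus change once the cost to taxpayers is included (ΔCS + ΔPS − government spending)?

Net change in total surplus = -6

Pre-subsidy: 79 - 7.5P = -28 + 5P gives P* = 8.56, Q* = 14.8.
With the subsidy, sellers receive Ps = Pb + 2 for each unit, where Pb is the price buyers pay.
Supply in terms of Pb becomes Qs = -28 + 5(Pb + 2) = -18 + 5Pb. Setting this equal to demand: 79 - 7.5Pb = -18 + 5Pb, so Pb = 7.76.
Sellers receive Ps = 7.76 + 2 = 9.76; Q' = 79 − 7.5·7.76 = 20.8.
ΔCS = ½(14.8 + 20.8)(8.56 − 7.76) = 14.24; ΔPS = ½(14.8 + 20.8)(9.76 − 8.56) = 21.36.
Government spending = 2 × 20.8 = 41.6.
Net change = 14.24 + 21.36 − 41.6 = -6. The loss equals the DWL triangle ½·2·6.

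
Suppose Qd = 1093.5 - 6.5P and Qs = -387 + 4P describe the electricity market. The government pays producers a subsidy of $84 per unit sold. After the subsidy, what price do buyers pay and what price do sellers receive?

Pre-subsidy: 1093.5 - 6.5P = -387 + 4P gives P* = 141, Q* = 177.
With the subsidy, sellers receive Ps = Pb + 84 for each unit, where Pb is the price buyers pay.
Supply in terms of Pb becomes Qs = -387 + 4(Pb + 84) = -51 + 4Pb. Setting this equal to demand: 1093.5 - 6.5Pb = -51 + 4Pb, so Pb = 109.
Sellers receive Ps = 109 + 84 = 193; Q' = 1093.5 − 6.5·109 = 385.

Buyers pay $109; sellers receive $193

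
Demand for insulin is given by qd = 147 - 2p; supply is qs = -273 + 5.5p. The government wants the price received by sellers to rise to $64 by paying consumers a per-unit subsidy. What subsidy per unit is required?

At a seller price of 64, quantity supplied is -273 + 5.5·64 = 79.
Buyers absorb 79 only when they pay pb with 147 − 2·pb = 79, i.e. pb = 34.
s = ps − pb = 64 − 34 = 30.

Required subsidy s = $30 per unit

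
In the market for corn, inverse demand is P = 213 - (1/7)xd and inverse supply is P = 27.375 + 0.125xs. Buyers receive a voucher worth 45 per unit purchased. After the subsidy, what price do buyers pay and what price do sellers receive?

Pre-subsidy: 213 - (1/7)x = 27.375 + 0.125x gives x* = 693 and P* = 114.
With the rebate, buyers effectively pay Pb = Ps − 45, where Ps is the price sellers receive.
On the curves, Pb = 213 - (1/7)x and Ps = 27.375 + 0.125x; the wedge Ps − Pb = 45 gives 27.375 + 0.125x − (213 - (1/7)x) = 45, so x' = 861.
Then Pb = 213 − (1/7)·861 = 90 and Ps = 27.375 + 0.125·861 = 135.

Buyers pay 90; sellers receive 135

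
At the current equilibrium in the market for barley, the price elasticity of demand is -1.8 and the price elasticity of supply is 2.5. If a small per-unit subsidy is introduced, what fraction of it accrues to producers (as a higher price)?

Producer share = 18/43

For a small subsidy around the equilibrium, the benefit split depends on the relative slopes, which at a point are proportional to the elasticities.
Buyer share = εs/(εs + |εd|) = 2.5/(2.5 + 1.8) = 25/43; seller share = |εd|/(εs + |εd|) = 18/43.
So producers capture 18/43 of the subsidy.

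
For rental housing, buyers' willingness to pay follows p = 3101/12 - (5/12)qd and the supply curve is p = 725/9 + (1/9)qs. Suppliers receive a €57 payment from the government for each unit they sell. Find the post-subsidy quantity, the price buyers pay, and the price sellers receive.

q' = 445; buyers pay €73; sellers receive €130

Pre-subsidy: 3101/12 - (5/12)q = 725/9 + (1/9)q gives q* = 337 and p* = 118.
With the subsidy, sellers receive ps = pb + 57 for each unit, where pb is the price buyers pay.
On the curves, pb = 3101/12 - (5/12)q and ps = 725/9 + (1/9)q; the wedge ps − pb = 57 gives 725/9 + (1/9)q − (3101/12 - (5/12)q) = 57, so q' = 445.
Then pb = 3101/12 − (5/12)·445 = 73 and ps = 725/9 + (1/9)·445 = 130.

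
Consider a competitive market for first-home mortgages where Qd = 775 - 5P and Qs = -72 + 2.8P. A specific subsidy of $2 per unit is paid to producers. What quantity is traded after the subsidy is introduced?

Pre-subsidy: 775 - 5P = -72 + 2.8P gives P* = 4235/39, Q* = 9050/39.
With the subsidy, sellers receive Ps = Pb + 2 for each unit, where Pb is the price buyers pay.
Supply in terms of Pb becomes Qs = -72 + 2.8(Pb + 2) = -66.4 + 2.8Pb. Setting this equal to demand: 775 - 5Pb = -66.4 + 2.8Pb, so Pb = 4207/39.
Sellers receive Ps = 4207/39 + 2 = 4285/39; Q' = 775 − 5·(4207/39) = 9190/39.

Q' = 9190/39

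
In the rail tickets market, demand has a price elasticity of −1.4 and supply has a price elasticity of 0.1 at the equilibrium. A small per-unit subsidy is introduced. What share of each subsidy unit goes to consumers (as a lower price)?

For a small subsidy around the equilibrium, the benefit split depends on the relative slopes, which at a point are proportional to the elasticities.
Buyer share = εs/(εs + |εd|) = 0.1/(0.1 + 1.4) = 1/15; seller share = |εd|/(εs + |εd|) = 14/15.

Consumer share = 1/15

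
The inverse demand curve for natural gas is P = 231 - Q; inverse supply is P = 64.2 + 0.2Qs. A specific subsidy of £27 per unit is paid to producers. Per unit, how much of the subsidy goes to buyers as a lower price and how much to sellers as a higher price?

Buyers gain £22.5 per unit; sellers gain £4.5 per unit

Pre-subsidy: 231 - Q = 64.2 + 0.2Q gives Q* = 139 and P* = 92.
With the subsidy, sellers receive Ps = Pb + 27 for each unit, where Pb is the price buyers pay.
On the curves, Pb = 231 - Q and Ps = 64.2 + 0.2Q; the wedge Ps − Pb = 27 gives 64.2 + 0.2Q − (231 - Q) = 27, so Q' = 161.5.
Then Pb = 231 − 1·161.5 = 69.5 and Ps = 64.2 + 0.2·161.5 = 96.5.
Buyers' price falls by P* − Pb = 92 − 69.5 = 22.5; sellers' price rises by Ps − P* = 96.5 − 92 = 4.5.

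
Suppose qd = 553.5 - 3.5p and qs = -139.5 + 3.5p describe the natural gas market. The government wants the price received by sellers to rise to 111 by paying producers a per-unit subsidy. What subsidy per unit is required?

At a seller price of 111, quantity supplied is -139.5 + 3.5·111 = 249.
Buyers absorb 249 only when they pay pb with 553.5 − 3.5·pb = 249, i.e. pb = 87.
s = ps − pb = 111 − 87 = 24.

Required subsidy s = 24 per unit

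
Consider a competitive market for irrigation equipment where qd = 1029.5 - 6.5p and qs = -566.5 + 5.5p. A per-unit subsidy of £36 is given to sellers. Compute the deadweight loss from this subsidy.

Pre-subsidy: 1029.5 - 6.5p = -566.5 + 5.5p gives p* = 133, q* = 165.
With the subsidy, sellers receive ps = pb + 36 for each unit, where pb is the price buyers pay.
Supply in terms of pb becomes qs = -566.5 + 5.5(pb + 36) = -368.5 + 5.5pb. Setting this equal to demand: 1029.5 - 6.5pb = -368.5 + 5.5pb, so pb = 116.5.
Sellers receive ps = 116.5 + 36 = 152.5; q' = 1029.5 − 6.5·116.5 = 272.25.
The subsidy expands output by 272.25 − 165 = 107.25 past the efficient level; on those units the gap between marginal cost and willingness to pay runs from 0 up to 36.
DWL = ½ × 36 × 107.25 = 1930.5.

Deadweight loss = £1930.5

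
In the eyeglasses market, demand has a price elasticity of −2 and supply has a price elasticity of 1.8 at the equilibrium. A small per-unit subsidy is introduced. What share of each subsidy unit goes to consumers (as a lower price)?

Consumer share = 9/19

For a small subsidy around the equilibrium, the benefit split depends on the relative slopes, which at a point are proportional to the elasticities.
Buyer share = εs/(εs + |εd|) = 1.8/(1.8 + 2) = 9/19; seller share = |εd|/(εs + |εd|) = 10/19.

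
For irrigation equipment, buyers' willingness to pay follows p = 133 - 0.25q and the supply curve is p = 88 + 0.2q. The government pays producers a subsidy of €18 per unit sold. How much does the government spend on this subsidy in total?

Pre-subsidy: 133 - 0.25q = 88 + 0.2q gives q* = 100 and p* = 108.
With the subsidy, sellers receive ps = pb + 18 for each unit, where pb is the price buyers pay.
On the curves, pb = 133 - 0.25q and ps = 88 + 0.2q; the wedge ps − pb = 18 gives 88 + 0.2q − (133 - 0.25q) = 18, so q' = 140.
Then pb = 133 − 0.25·140 = 98 and ps = 88 + 0.2·140 = 116.
Government outlay = subsidy × quantity = 18 × 140 = 2520.

Government cost = €2520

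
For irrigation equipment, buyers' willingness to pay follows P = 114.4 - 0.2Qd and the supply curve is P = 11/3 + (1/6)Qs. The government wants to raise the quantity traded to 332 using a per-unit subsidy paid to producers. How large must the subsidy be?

Required subsidy s = 11 per unit

At Q = 332, from the demand curve buyers pay Pb = 114.4 − 0.2·332 = 48; from the supply curve sellers need Ps = 11/3 + (1/6)·332 = 59.
The subsidy must fill the gap: s = Ps − Pb = 59 − 48 = 11.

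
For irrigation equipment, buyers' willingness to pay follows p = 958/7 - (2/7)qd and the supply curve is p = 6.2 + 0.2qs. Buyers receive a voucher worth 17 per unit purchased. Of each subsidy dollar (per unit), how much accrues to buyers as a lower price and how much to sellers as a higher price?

Pre-subsidy: 958/7 - (2/7)q = 6.2 + 0.2q gives q* = 269 and p* = 60.
With the rebate, buyers effectively pay pb = ps − 17, where ps is the price sellers receive.
On the curves, pb = 958/7 - (2/7)q and ps = 6.2 + 0.2q; the wedge ps − pb = 17 gives 6.2 + 0.2q − (958/7 - (2/7)q) = 17, so q' = 304.
Then pb = 958/7 − (2/7)·304 = 50 and ps = 6.2 + 0.2·304 = 67.
Buyers' price falls by p* − pb = 60 − 50 = 10; sellers' price rises by ps − p* = 67 − 60 = 7.

Buyers gain 10 per unit; sellers gain 7 per unit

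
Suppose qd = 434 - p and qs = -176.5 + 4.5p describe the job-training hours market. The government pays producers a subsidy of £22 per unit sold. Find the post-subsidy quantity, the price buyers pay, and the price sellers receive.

Pre-subsidy: 434 - p = -176.5 + 4.5p gives p* = 111, q* = 323.
With the subsidy, sellers receive ps = pb + 22 for each unit, where pb is the price buyers pay.
Supply in terms of pb becomes qs = -176.5 + 4.5(pb + 22) = -77.5 + 4.5pb. Setting this equal to demand: 434 - pb = -77.5 + 4.5pb, so pb = 93.
Sellers receive ps = 93 + 22 = 115; q' = 434 − 1·93 = 341.

q' = 341; buyers pay £93; sellers receive £115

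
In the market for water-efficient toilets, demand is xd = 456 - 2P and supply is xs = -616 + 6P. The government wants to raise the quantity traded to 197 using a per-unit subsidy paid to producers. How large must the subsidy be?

At x = 197, invert demand for the buyer price: Pb = (456 − 197)/2 = 129.5; invert supply for the seller price: Ps = (197 − (-616))/6 = 135.5.
The subsidy must fill the gap: s = Ps − Pb = 135.5 − 129.5 = 6.

Required subsidy s = 6 per unit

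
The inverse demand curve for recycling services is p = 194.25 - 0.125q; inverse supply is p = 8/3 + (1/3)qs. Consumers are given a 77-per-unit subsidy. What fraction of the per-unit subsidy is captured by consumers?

Consumer share = 3/11

Pre-subsidy: 194.25 - 0.125q = 8/3 + (1/3)q gives q* = 418 and p* = 142.
With the rebate, buyers effectively pay pb = ps − 77, where ps is the price sellers receive.
On the curves, pb = 194.25 - 0.125q and ps = 8/3 + (1/3)q; the wedge ps − pb = 77 gives 8/3 + (1/3)q − (194.25 - 0.125q) = 77, so q' = 586.
Then pb = 194.25 − 0.125·586 = 121 and ps = 8/3 + (1/3)·586 = 198.
Buyers' price falls by p* − pb = 142 − 121 = 21; sellers' price rises by ps − p* = 198 − 142 = 56.
So consumers capture 21/77 = 3/11 of each unit of subsidy.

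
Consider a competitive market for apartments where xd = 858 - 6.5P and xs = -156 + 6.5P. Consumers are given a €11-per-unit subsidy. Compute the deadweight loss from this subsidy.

Deadweight loss = €196.625

Pre-subsidy: 858 - 6.5P = -156 + 6.5P gives P* = 78, x* = 351.
With the rebate, buyers effectively pay Pb = Ps − 11, where Ps is the price sellers receive.
Demand in terms of Ps becomes xd = 858 − 6.5(Ps − 11) = 929.5 - 6.5Ps. Setting this equal to supply: 929.5 - 6.5Ps = -156 + 6.5Ps, so Ps = 83.5.
Buyers pay Pb = 83.5 − 11 = 72.5; x' = -156 + 6.5·83.5 = 386.75.
The subsidy expands output by 386.75 − 351 = 35.75 past the efficient level; on those units the gap between marginal cost and willingness to pay runs from 0 up to 11.
DWL = ½ × 11 × 35.75 = 196.625.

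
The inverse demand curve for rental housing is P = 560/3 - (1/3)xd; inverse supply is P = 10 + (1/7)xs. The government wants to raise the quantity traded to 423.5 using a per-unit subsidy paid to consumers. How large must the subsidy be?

Required subsidy s = 25 per unit

At x = 423.5, from the demand curve buyers pay Pb = 560/3 − (1/3)·423.5 = 45.5; from the supply curve sellers need Ps = 10 + (1/7)·423.5 = 70.5.
The subsidy must fill the gap: s = Ps − Pb = 70.5 − 45.5 = 25.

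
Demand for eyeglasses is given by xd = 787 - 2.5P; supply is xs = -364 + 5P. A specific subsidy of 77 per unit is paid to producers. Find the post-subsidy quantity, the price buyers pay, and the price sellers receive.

Pre-subsidy: 787 - 2.5P = -364 + 5P gives P* = 2302/15, x* = 1210/3.
With the subsidy, sellers receive Ps = Pb + 77 for each unit, where Pb is the price buyers pay.
Supply in terms of Pb becomes xs = -364 + 5(Pb + 77) = 21 + 5Pb. Setting this equal to demand: 787 - 2.5Pb = 21 + 5Pb, so Pb = 1532/15.
Sellers receive Ps = 1532/15 + 77 = 2687/15; x' = 787 − 2.5·(1532/15) = 1595/3.

x' = 1595/3; buyers pay 1532/15; sellers receive 2687/15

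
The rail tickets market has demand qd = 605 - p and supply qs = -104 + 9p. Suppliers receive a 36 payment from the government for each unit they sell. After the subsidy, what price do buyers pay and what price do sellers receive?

Buyers pay 38.5; sellers receive 74.5

Pre-subsidy: 605 - p = -104 + 9p gives p* = 70.9, q* = 534.1.
With the subsidy, sellers receive ps = pb + 36 for each unit, where pb is the price buyers pay.
Supply in terms of pb becomes qs = -104 + 9(pb + 36) = 220 + 9pb. Setting this equal to demand: 605 - pb = 220 + 9pb, so pb = 38.5.
Sellers receive ps = 38.5 + 36 = 74.5; q' = 605 − 1·38.5 = 566.5.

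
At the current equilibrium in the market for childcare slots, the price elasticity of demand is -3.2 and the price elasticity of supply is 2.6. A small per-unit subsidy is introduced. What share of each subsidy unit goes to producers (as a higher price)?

For a small subsidy around the equilibrium, the benefit split depends on the relative slopes, which at a point are proportional to the elasticities.
Buyer share = εs/(εs + |εd|) = 2.6/(2.6 + 3.2) = 13/29; seller share = |εd|/(εs + |εd|) = 16/29.
So producers capture 16/29 of the subsidy.

Producer share = 16/29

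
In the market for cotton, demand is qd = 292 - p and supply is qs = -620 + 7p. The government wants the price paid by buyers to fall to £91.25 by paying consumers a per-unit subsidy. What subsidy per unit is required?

At a buyer price of 91.25, quantity demanded is 292 − 1·91.25 = 200.75.
Sellers supply 200.75 only when they receive ps with -620 + 7·ps = 200.75, i.e. ps = 117.25.
s = ps − pb = 117.25 − 91.25 = 26.

Required subsidy s = £26 per unit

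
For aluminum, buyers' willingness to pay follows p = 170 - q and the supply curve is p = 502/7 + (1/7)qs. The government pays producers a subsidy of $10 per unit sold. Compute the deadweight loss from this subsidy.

Deadweight loss = $43.75

Pre-subsidy: 170 - q = 502/7 + (1/7)q gives q* = 86 and p* = 84.
With the subsidy, sellers receive ps = pb + 10 for each unit, where pb is the price buyers pay.
On the curves, pb = 170 - q and ps = 502/7 + (1/7)q; the wedge ps − pb = 10 gives 502/7 + (1/7)q − (170 - q) = 10, so q' = 94.75.
Then pb = 170 − 1·94.75 = 75.25 and ps = 502/7 + (1/7)·94.75 = 85.25.
The subsidy expands output by 94.75 − 86 = 8.75 past the efficient level; on those units the gap between marginal cost and willingness to pay runs from 0 up to 10.
DWL = ½ × 10 × 8.75 = 43.75.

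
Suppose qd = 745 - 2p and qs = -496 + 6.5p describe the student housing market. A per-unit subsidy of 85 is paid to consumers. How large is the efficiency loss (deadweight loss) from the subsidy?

Pre-subsidy: 745 - 2p = -496 + 6.5p gives p* = 146, q* = 453.
With the rebate, buyers effectively pay pb = ps − 85, where ps is the price sellers receive.
Demand in terms of ps becomes qd = 745 − 2(ps − 85) = 915 - 2ps. Setting this equal to supply: 915 - 2ps = -496 + 6.5ps, so ps = 166.
Buyers pay pb = 166 − 85 = 81; q' = -496 + 6.5·166 = 583.
The subsidy expands output by 583 − 453 = 130 past the efficient level; on those units the gap between marginal cost and willingness to pay runs from 0 up to 85.
DWL = ½ × 85 × 130 = 5525.

Deadweight loss = 5525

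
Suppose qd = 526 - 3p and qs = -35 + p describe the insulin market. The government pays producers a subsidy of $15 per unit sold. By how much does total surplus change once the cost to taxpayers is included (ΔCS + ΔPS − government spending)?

Net change in total surplus = -$84.375

Pre-subsidy: 526 - 3p = -35 + p gives p* = 140.25, q* = 105.25.
With the subsidy, sellers receive ps = pb + 15 for each unit, where pb is the price buyers pay.
Supply in terms of pb becomes qs = -35 + 1(pb + 15) = -20 + pb. Setting this equal to demand: 526 - 3pb = -20 + pb, so pb = 136.5.
Sellers receive ps = 136.5 + 15 = 151.5; q' = 526 − 3·136.5 = 116.5.
ΔCS = ½(105.25 + 116.5)(140.25 − 136.5) = 415.78125; ΔPS = ½(105.25 + 116.5)(151.5 − 140.25) = 1247.34375.
Government spending = 15 × 116.5 = 1747.5.
Net change = 415.78125 + 1247.34375 − 1747.5 = -84.375. The loss equals the DWL triangle ½·15·11.25.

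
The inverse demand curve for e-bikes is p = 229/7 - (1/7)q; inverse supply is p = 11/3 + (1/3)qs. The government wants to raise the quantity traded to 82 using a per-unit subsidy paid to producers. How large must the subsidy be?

Required subsidy s = 10 per unit

At q = 82, from the demand curve buyers pay pb = 229/7 − (1/7)·82 = 21; from the supply curve sellers need ps = 11/3 + (1/3)·82 = 31.
The subsidy must fill the gap: s = ps − pb = 31 − 21 = 10.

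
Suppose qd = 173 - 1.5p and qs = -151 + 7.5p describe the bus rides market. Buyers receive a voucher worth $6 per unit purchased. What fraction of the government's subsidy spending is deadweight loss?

Pre-subsidy: 173 - 1.5p = -151 + 7.5p gives p* = 36, q* = 119.
With the rebate, buyers effectively pay pb = ps − 6, where ps is the price sellers receive.
Demand in terms of ps becomes qd = 173 − 1.5(ps − 6) = 182 - 1.5ps. Setting this equal to supply: 182 - 1.5ps = -151 + 7.5ps, so ps = 37.
Buyers pay pb = 37 − 6 = 31; q' = -151 + 7.5·37 = 126.5.
ΔCS = ½(119 + 126.5)(36 − 31) = 613.75; ΔPS = ½(119 + 126.5)(37 − 36) = 122.75.
Government spending = 6 × 126.5 = 759.
DWL = ½ × 6 × (126.5 − 119) = 22.5; fraction = 22.5 / 759 = 15/506.

DWL / government spending = 15/506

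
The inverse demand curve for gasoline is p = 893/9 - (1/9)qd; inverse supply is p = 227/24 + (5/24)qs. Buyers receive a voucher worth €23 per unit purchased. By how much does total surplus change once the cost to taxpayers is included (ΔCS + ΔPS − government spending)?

Net change in total surplus = -€828

Pre-subsidy: 893/9 - (1/9)q = 227/24 + (5/24)q gives q* = 281 and p* = 68.
With the rebate, buyers effectively pay pb = ps − 23, where ps is the price sellers receive.
On the curves, pb = 893/9 - (1/9)q and ps = 227/24 + (5/24)q; the wedge ps − pb = 23 gives 227/24 + (5/24)q − (893/9 - (1/9)q) = 23, so q' = 353.
Then pb = 893/9 − (1/9)·353 = 60 and ps = 227/24 + (5/24)·353 = 83.
ΔCS = ½(281 + 353)(68 − 60) = 2536; ΔPS = ½(281 + 353)(83 − 68) = 4755.
Government spending = 23 × 353 = 8119.
Net change = 2536 + 4755 − 8119 = -828. The loss equals the DWL triangle ½·23·72.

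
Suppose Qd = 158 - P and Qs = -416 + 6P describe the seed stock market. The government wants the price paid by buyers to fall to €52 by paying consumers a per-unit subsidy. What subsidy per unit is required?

Required subsidy s = €35 per unit

At a buyer price of 52, quantity demanded is 158 − 1·52 = 106.
Sellers supply 106 only when they receive Ps with -416 + 6·Ps = 106, i.e. Ps = 87.
s = Ps − Pb = 87 − 52 = 35.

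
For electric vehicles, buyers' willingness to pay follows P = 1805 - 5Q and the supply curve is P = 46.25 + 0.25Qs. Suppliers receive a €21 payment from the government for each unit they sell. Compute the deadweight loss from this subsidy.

Pre-subsidy: 1805 - 5Q = 46.25 + 0.25Q gives Q* = 335 and P* = 130.
With the subsidy, sellers receive Ps = Pb + 21 for each unit, where Pb is the price buyers pay.
On the curves, Pb = 1805 - 5Q and Ps = 46.25 + 0.25Q; the wedge Ps − Pb = 21 gives 46.25 + 0.25Q − (1805 - 5Q) = 21, so Q' = 339.
Then Pb = 1805 − 5·339 = 110 and Ps = 46.25 + 0.25·339 = 131.
The subsidy expands output by 339 − 335 = 4 past the efficient level; on those units the gap between marginal cost and willingness to pay runs from 0 up to 21.
DWL = ½ × 21 × 4 = 42.

Deadweight loss = €42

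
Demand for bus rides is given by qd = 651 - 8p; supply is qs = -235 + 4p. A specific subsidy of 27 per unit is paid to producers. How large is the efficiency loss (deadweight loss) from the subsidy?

Pre-subsidy: 651 - 8p = -235 + 4p gives p* = 443/6, q* = 181/3.
With the subsidy, sellers receive ps = pb + 27 for each unit, where pb is the price buyers pay.
Supply in terms of pb becomes qs = -235 + 4(pb + 27) = -127 + 4pb. Setting this equal to demand: 651 - 8pb = -127 + 4pb, so pb = 389/6.
Sellers receive ps = 389/6 + 27 = 551/6; q' = 651 − 8·(389/6) = 397/3.
The subsidy expands output by 397/3 − 181/3 = 72 past the efficient level; on those units the gap between marginal cost and willingness to pay runs from 0 up to 27.
DWL = ½ × 27 × 72 = 972.

Deadweight loss = 972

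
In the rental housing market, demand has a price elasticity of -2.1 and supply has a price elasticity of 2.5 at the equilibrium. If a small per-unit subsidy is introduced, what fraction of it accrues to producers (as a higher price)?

For a small subsidy around the equilibrium, the benefit split depends on the relative slopes, which at a point are proportional to the elasticities.
Buyer share = εs/(εs + |εd|) = 2.5/(2.5 + 2.1) = 25/46; seller share = |εd|/(εs + |εd|) = 21/46.
So producers capture 21/46 of the subsidy.

Producer share = 21/46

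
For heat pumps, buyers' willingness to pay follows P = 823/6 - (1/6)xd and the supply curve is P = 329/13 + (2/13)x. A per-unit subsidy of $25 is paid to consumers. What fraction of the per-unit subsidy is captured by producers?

Pre-subsidy: 823/6 - (1/6)x = 329/13 + (2/13)x gives x* = 349 and P* = 79.
With the rebate, buyers effectively pay Pb = Ps − 25, where Ps is the price sellers receive.
On the curves, Pb = 823/6 - (1/6)x and Ps = 329/13 + (2/13)x; the wedge Ps − Pb = 25 gives 329/13 + (2/13)x − (823/6 - (1/6)x) = 25, so x' = 427.
Then Pb = 823/6 − (1/6)·427 = 66 and Ps = 329/13 + (2/13)·427 = 91.
Buyers' price falls by P* − Pb = 79 − 66 = 13; sellers' price rises by Ps − P* = 91 − 79 = 12.
So producers capture 12/25 = 0.48 of each unit of subsidy.

Producer share = 0.48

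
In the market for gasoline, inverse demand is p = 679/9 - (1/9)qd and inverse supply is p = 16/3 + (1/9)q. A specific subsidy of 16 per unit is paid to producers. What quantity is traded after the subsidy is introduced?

Pre-subsidy: 679/9 - (1/9)q = 16/3 + (1/9)q gives q* = 315.5 and p* = 727/18.
With the subsidy, sellers receive ps = pb + 16 for each unit, where pb is the price buyers pay.
On the curves, pb = 679/9 - (1/9)q and ps = 16/3 + (1/9)q; the wedge ps − pb = 16 gives 16/3 + (1/9)q − (679/9 - (1/9)q) = 16, so q' = 387.5.
Then pb = 679/9 − (1/9)·387.5 = 583/18 and ps = 16/3 + (1/9)·387.5 = 871/18.

q' = 387.5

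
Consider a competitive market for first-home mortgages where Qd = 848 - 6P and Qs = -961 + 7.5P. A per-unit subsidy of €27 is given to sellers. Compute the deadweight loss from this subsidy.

Pre-subsidy: 848 - 6P = -961 + 7.5P gives P* = 134, Q* = 44.
With the subsidy, sellers receive Ps = Pb + 27 for each unit, where Pb is the price buyers pay.
Supply in terms of Pb becomes Qs = -961 + 7.5(Pb + 27) = -758.5 + 7.5Pb. Setting this equal to demand: 848 - 6Pb = -758.5 + 7.5Pb, so Pb = 119.
Sellers receive Ps = 119 + 27 = 146; Q' = 848 − 6·119 = 134.
The subsidy expands output by 134 − 44 = 90 past the efficient level; on those units the gap between marginal cost and willingness to pay runs from 0 up to 27.
DWL = ½ × 27 × 90 = 1215.

Deadweight loss = €1215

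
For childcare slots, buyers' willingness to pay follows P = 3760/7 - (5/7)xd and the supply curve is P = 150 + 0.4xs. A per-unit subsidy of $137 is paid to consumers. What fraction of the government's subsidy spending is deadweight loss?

DWL / government spending = 959/7338

Pre-subsidy: 3760/7 - (5/7)x = 150 + 0.4x gives x* = 13550/39 and P* = 11270/39.
With the rebate, buyers effectively pay Pb = Ps − 137, where Ps is the price sellers receive.
On the curves, Pb = 3760/7 - (5/7)x and Ps = 150 + 0.4x; the wedge Ps − Pb = 137 gives 150 + 0.4x − (3760/7 - (5/7)x) = 137, so x' = 6115/13.
Then Pb = 3760/7 − (5/7)·(6115/13) = 2615/13 and Ps = 150 + 0.4·(6115/13) = 4396/13.
ΔCS = ½(13550/39 + 6115/13)(11270/39 − 2615/13) = 109240375/3042; ΔPS = ½(13550/39 + 6115/13)(4396/13 − 11270/39) = 30587305/1521.
Government spending = 137 × 6115/13 = 837755/13.
DWL = ½ × 137 × (6115/13 − 13550/39) = 656915/78; fraction = (656915/78) / (837755/13) = 959/7338.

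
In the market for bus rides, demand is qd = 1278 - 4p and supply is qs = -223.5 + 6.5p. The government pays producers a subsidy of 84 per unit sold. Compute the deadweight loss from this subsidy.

Deadweight loss = 8736

Pre-subsidy: 1278 - 4p = -223.5 + 6.5p gives p* = 143, q* = 706.
With the subsidy, sellers receive ps = pb + 84 for each unit, where pb is the price buyers pay.
Supply in terms of pb becomes qs = -223.5 + 6.5(pb + 84) = 322.5 + 6.5pb. Setting this equal to demand: 1278 - 4pb = 322.5 + 6.5pb, so pb = 91.
Sellers receive ps = 91 + 84 = 175; q' = 1278 − 4·91 = 914.
The subsidy expands output by 914 − 706 = 208 past the efficient level; on those units the gap between marginal cost and willingness to pay runs from 0 up to 84.
DWL = ½ × 84 × 208 = 8736.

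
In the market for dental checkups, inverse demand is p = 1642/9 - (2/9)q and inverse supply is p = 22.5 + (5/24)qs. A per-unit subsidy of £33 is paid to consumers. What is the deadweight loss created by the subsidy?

Deadweight loss = 39204/31

Pre-subsidy: 1642/9 - (2/9)q = 22.5 + (5/24)q gives q* = 11516/31 and p* = 9290/93.
With the rebate, buyers effectively pay pb = ps − 33, where ps is the price sellers receive.
On the curves, pb = 1642/9 - (2/9)q and ps = 22.5 + (5/24)q; the wedge ps − pb = 33 gives 22.5 + (5/24)q − (1642/9 - (2/9)q) = 33, so q' = 13892/31.
Then pb = 1642/9 − (2/9)·(13892/31) = 7706/93 and ps = 22.5 + (5/24)·(13892/31) = 10775/93.
The subsidy expands output by 13892/31 − 11516/31 = 2376/31 past the efficient level; on those units the gap between marginal cost and willingness to pay runs from 0 up to 33.
DWL = ½ × 33 × 2376/31 = 39204/31.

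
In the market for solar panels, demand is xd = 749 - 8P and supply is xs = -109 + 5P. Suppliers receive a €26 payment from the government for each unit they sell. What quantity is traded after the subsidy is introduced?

Pre-subsidy: 749 - 8P = -109 + 5P gives P* = 66, x* = 221.
With the subsidy, sellers receive Ps = Pb + 26 for each unit, where Pb is the price buyers pay.
Supply in terms of Pb becomes xs = -109 + 5(Pb + 26) = 21 + 5Pb. Setting this equal to demand: 749 - 8Pb = 21 + 5Pb, so Pb = 56.
Sellers receive Ps = 56 + 26 = 82; x' = 749 − 8·56 = 301.

x' = 301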